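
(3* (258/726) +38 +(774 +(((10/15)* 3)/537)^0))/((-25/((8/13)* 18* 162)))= -2297854656/39325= -58432.41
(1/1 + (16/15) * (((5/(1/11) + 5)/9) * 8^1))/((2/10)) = 2605/9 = 289.44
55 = 55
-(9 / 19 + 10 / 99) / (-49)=1081 / 92169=0.01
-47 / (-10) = 47 / 10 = 4.70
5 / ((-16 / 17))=-85 / 16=-5.31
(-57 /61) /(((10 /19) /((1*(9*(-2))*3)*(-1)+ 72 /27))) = -6137 /61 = -100.61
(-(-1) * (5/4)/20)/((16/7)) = 7/256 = 0.03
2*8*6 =96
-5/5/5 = -1/5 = -0.20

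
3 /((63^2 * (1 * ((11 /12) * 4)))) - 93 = -451142 /4851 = -93.00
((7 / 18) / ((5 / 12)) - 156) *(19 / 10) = -22097 / 75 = -294.63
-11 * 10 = -110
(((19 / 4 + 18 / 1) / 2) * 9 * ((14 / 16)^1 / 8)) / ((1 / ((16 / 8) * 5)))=28665 / 256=111.97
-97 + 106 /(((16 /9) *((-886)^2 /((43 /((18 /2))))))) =-609154617 /6279968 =-97.00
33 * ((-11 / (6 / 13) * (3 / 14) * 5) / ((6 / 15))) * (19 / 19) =-117975 / 56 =-2106.70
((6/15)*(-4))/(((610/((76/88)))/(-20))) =152/3355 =0.05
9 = 9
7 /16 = 0.44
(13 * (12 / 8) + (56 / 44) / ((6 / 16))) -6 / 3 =20.89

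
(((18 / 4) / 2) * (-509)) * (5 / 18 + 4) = -39193 / 8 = -4899.12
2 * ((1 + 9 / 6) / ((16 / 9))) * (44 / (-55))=-9 / 4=-2.25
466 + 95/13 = 6153/13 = 473.31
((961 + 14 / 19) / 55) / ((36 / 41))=249731 / 12540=19.91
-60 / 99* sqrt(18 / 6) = -20* sqrt(3) / 33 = -1.05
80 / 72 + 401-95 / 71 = 256094 / 639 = 400.77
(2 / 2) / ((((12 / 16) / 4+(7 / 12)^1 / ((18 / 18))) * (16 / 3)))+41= 1526 / 37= 41.24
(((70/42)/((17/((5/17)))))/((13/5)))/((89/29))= 3625/1003119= 0.00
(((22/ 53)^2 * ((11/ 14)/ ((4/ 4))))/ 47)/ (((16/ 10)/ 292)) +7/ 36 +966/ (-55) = -16.84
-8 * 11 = -88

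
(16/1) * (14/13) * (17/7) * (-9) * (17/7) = -83232/91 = -914.64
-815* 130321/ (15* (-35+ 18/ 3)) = 21242323/ 87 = 244164.63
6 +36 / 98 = 312 / 49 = 6.37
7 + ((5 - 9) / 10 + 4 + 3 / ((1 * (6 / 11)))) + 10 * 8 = 961 / 10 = 96.10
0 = 0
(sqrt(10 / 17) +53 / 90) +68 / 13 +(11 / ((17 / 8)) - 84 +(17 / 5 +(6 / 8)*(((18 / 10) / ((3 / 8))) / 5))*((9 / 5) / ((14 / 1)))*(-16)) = -283609073 / 3480750 +sqrt(170) / 17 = -80.71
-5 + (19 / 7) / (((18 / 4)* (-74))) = -11674 / 2331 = -5.01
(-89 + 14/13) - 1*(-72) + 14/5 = -853/65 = -13.12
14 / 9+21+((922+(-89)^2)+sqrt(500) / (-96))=79790 / 9 - 5*sqrt(5) / 48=8865.32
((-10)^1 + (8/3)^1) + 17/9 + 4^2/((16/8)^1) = 23/9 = 2.56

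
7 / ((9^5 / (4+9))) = 0.00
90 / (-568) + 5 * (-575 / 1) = -816545 / 284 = -2875.16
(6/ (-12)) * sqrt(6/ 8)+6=6 - sqrt(3)/ 4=5.57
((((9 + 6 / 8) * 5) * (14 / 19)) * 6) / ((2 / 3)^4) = 331695 / 304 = 1091.10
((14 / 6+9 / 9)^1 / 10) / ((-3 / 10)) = -10 / 9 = -1.11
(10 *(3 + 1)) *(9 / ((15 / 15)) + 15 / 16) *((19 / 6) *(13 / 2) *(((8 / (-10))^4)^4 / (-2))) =-3514088554496 / 30517578125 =-115.15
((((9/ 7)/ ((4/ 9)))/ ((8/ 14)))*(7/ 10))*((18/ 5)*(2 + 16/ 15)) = 39123/ 1000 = 39.12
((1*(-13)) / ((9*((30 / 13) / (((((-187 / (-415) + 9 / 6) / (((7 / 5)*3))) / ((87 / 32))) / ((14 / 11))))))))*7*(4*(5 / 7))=-1.68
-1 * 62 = -62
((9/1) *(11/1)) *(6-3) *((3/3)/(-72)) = -33/8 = -4.12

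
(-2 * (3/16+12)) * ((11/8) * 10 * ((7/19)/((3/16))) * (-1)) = 25025/38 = 658.55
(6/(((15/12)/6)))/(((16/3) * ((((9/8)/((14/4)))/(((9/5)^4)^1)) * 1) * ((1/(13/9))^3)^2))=135150652/84375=1601.79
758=758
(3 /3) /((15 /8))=0.53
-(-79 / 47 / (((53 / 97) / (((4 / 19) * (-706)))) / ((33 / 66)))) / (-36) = 2705039 / 425961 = 6.35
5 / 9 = 0.56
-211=-211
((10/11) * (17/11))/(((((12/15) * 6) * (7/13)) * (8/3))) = 5525/27104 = 0.20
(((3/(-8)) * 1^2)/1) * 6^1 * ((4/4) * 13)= -29.25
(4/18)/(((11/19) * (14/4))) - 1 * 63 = -43583/693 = -62.89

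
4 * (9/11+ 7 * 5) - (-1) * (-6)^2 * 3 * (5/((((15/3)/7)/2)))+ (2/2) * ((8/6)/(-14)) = 382346/231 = 1655.18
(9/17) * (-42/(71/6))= -2268/1207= -1.88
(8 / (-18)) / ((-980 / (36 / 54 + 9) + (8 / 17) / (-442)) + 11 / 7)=3050684 / 685092501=0.00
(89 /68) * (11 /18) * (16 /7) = 1958 /1071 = 1.83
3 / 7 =0.43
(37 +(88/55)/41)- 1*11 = 5338/205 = 26.04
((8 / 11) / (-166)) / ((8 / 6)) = -3 / 913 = -0.00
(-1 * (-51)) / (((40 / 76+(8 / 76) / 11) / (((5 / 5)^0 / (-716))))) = -10659 / 80192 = -0.13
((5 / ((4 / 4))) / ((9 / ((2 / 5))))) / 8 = 0.03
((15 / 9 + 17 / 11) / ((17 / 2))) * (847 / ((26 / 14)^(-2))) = 394108 / 357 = 1103.94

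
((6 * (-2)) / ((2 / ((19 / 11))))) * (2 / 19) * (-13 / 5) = 156 / 55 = 2.84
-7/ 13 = -0.54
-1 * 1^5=-1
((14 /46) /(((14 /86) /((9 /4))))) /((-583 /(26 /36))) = -0.01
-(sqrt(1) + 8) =-9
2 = 2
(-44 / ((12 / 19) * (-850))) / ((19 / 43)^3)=874577 / 920550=0.95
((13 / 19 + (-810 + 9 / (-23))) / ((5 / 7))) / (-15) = 2476894 / 32775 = 75.57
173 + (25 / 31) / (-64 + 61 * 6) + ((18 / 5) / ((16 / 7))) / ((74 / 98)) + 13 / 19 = 23136910193 / 131629720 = 175.77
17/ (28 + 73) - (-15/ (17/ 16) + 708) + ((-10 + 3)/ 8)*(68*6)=-1804076/ 1717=-1050.71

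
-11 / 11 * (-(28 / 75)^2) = 784 / 5625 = 0.14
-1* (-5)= 5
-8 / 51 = -0.16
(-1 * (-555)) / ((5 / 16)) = 1776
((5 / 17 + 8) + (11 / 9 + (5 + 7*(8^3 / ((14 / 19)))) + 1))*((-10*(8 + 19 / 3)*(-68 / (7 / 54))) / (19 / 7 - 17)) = -128409352 / 5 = -25681870.40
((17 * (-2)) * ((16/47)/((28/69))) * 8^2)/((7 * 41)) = -600576/94423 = -6.36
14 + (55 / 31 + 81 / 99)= 5658 / 341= 16.59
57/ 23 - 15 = -288/ 23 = -12.52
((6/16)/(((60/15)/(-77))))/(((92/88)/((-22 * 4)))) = 27951/46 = 607.63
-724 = -724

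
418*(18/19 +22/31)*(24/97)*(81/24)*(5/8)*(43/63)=5193540/21049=246.74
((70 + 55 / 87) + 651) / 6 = 31391 / 261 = 120.27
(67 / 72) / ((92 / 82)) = 2747 / 3312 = 0.83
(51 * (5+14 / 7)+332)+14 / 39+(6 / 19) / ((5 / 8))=689.86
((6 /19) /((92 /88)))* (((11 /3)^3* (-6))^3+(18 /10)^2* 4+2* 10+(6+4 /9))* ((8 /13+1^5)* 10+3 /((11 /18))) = -1893900701336864 /11504025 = -164629397.22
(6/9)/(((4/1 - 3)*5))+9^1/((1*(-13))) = -0.56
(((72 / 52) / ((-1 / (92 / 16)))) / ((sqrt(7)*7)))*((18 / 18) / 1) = -207*sqrt(7) / 1274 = -0.43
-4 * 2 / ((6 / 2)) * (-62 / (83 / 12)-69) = 17256 / 83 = 207.90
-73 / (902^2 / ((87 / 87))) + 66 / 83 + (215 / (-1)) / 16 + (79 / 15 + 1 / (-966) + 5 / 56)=-4753859849713 / 652331415120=-7.29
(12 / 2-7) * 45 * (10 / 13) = -450 / 13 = -34.62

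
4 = 4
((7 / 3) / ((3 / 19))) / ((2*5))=133 / 90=1.48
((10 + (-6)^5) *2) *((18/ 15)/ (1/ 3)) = -279576/ 5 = -55915.20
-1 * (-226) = 226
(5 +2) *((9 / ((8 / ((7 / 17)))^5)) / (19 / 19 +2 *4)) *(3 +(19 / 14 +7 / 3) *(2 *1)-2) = 0.00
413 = 413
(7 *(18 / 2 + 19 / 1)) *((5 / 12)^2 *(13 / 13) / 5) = 245 / 36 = 6.81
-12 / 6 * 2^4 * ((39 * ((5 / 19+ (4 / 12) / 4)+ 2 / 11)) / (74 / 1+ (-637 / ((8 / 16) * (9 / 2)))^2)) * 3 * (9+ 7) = -0.39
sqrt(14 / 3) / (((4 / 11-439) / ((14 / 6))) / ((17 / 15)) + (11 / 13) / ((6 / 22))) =-17017 * sqrt(42) / 8309486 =-0.01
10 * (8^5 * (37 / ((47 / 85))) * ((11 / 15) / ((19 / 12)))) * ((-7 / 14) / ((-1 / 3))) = 15233267.10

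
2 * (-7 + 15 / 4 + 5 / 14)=-5.79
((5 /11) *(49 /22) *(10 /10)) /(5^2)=49 /1210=0.04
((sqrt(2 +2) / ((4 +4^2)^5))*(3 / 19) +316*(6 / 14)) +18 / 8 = 29298000021 / 212800000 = 137.68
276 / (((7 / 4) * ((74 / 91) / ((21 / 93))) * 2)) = 25116 / 1147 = 21.90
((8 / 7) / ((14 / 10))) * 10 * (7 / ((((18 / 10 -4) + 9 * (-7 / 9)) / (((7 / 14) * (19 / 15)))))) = -1900 / 483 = -3.93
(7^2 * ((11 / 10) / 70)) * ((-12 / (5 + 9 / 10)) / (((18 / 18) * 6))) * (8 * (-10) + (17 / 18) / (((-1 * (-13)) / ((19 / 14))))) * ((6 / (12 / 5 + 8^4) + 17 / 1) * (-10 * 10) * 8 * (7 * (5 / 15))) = -70219817558660 / 106092207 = -661875.36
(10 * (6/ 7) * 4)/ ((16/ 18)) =270/ 7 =38.57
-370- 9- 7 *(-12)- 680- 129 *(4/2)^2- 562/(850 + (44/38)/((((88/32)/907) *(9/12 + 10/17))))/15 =-21952381934/14722935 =-1491.03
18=18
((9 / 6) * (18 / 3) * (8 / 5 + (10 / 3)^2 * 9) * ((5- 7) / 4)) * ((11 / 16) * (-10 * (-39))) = -490347 / 4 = -122586.75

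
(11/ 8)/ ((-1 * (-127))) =11/ 1016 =0.01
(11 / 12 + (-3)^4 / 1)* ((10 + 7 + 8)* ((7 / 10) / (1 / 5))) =172025 / 24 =7167.71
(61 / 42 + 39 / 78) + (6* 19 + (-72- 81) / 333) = 89738 / 777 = 115.49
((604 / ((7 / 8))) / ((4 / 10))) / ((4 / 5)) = 15100 / 7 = 2157.14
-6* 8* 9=-432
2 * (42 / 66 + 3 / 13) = 248 / 143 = 1.73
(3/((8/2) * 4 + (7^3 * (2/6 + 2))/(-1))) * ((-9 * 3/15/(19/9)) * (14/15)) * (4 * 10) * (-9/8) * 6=-183708/223535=-0.82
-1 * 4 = -4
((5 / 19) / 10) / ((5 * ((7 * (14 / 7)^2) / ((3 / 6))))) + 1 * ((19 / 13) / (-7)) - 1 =-167187 / 138320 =-1.21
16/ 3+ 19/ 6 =17/ 2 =8.50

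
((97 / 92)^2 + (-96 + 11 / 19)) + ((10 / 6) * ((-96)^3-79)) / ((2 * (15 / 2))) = -142428907189 / 1447344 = -98407.09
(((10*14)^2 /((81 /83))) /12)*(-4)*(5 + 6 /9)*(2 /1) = -55311200 /729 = -75872.70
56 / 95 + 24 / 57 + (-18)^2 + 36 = 361.01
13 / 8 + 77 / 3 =655 / 24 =27.29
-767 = -767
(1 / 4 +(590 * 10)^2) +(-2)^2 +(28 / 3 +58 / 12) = 417720221 / 12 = 34810018.42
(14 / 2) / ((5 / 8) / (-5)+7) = 56 / 55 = 1.02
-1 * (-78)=78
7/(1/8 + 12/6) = 56/17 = 3.29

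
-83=-83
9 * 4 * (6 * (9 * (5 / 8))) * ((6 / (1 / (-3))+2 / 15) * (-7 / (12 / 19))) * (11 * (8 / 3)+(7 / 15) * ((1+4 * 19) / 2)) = 113802381 / 10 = 11380238.10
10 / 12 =5 / 6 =0.83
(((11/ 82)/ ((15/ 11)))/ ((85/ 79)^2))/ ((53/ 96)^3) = 111353020416/ 220505446625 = 0.50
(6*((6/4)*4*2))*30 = 2160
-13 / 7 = -1.86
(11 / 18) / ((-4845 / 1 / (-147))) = 539 / 29070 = 0.02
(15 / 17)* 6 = 90 / 17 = 5.29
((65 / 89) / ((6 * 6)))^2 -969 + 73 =-9197987711 / 10265616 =-896.00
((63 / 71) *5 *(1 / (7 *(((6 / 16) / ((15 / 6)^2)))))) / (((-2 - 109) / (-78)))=19500 / 2627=7.42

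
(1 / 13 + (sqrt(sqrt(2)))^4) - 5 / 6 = 97 / 78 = 1.24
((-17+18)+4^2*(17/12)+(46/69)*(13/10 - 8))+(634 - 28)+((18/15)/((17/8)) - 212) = 7034/17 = 413.76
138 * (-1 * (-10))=1380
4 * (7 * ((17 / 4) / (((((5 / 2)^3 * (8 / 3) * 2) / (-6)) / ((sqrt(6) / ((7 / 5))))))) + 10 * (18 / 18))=40 - 153 * sqrt(6) / 25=25.01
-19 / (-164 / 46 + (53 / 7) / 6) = 18354 / 2225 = 8.25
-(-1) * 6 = 6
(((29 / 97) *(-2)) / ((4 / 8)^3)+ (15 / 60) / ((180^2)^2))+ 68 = 25748513280097 / 407306880000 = 63.22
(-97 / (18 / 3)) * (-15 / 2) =485 / 4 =121.25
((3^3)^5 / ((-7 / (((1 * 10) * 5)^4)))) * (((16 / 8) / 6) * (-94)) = 401427755357142.86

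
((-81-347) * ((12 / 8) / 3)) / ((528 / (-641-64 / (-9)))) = 610435 / 2376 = 256.92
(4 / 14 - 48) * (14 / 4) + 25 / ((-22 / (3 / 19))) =-69881 / 418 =-167.18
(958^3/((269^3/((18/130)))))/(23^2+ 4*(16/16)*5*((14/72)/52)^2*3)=0.01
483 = 483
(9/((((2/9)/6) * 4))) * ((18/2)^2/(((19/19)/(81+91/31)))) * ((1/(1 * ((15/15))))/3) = 8535861/62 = 137675.18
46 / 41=1.12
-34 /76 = -17 /38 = -0.45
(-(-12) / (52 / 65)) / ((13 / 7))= 105 / 13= 8.08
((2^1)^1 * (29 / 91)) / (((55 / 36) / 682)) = 129456 / 455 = 284.52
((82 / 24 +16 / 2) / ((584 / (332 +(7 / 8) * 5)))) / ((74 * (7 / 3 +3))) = 368667 / 22126592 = 0.02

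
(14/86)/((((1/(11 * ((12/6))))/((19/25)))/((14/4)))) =10241/1075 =9.53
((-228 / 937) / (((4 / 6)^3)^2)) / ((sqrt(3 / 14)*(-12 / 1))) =4617*sqrt(42) / 59968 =0.50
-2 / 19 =-0.11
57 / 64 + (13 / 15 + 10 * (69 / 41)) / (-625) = 21212863 / 24600000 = 0.86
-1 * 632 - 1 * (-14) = -618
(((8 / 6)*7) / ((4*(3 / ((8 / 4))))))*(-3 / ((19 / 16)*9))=-224 / 513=-0.44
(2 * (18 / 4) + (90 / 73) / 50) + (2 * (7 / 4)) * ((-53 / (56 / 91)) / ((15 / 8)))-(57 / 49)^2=-161000725 / 1051638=-153.10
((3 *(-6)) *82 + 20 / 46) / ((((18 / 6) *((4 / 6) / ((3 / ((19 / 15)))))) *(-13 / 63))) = 48107115 / 5681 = 8468.07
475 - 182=293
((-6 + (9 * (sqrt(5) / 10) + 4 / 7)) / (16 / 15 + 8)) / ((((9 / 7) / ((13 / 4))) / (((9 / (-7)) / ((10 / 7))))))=0.86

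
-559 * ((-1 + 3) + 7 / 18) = -24037 / 18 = -1335.39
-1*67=-67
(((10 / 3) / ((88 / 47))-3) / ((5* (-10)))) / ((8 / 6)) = 161 / 8800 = 0.02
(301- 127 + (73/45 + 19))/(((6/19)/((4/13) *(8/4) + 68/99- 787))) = -84132268793/173745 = -484228.43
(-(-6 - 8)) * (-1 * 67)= -938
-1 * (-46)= 46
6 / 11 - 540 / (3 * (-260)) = 177 / 143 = 1.24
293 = 293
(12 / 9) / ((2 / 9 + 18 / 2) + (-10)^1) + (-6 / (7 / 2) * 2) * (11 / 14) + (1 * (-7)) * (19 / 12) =-9109 / 588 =-15.49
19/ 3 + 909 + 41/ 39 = 11913/ 13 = 916.38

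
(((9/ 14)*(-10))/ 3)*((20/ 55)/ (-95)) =0.01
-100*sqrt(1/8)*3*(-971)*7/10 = 72093.07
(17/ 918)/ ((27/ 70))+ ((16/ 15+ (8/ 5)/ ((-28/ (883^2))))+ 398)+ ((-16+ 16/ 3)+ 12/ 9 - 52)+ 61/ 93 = -34972691396/ 790965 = -44215.22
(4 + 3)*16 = 112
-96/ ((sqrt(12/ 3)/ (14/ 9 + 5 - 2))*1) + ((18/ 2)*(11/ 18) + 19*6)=-595/ 6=-99.17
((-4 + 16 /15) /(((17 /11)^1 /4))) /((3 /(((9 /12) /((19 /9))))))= -1452 /1615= -0.90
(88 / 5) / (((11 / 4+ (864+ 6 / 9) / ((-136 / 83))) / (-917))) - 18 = 3411942 / 267725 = 12.74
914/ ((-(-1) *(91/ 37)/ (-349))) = -11802482/ 91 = -129697.60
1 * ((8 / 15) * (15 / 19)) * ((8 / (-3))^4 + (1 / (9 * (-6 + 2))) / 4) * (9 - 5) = 131054 / 1539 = 85.16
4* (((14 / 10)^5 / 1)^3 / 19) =18990246039772 / 579833984375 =32.75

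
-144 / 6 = -24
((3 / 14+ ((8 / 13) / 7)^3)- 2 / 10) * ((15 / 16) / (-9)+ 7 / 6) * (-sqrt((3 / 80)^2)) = -5751423 / 9645708800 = -0.00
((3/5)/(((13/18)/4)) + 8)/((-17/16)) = -11776/1105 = -10.66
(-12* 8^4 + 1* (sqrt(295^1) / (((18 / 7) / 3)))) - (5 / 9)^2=-3981337 / 81 + 7* sqrt(295) / 6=-49132.27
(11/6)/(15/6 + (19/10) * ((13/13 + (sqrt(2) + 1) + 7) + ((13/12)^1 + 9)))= 1023220/21527833 - 50160 * sqrt(2)/21527833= 0.04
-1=-1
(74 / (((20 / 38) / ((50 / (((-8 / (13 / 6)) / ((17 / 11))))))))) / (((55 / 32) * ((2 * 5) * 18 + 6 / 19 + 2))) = -2951897 / 314358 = -9.39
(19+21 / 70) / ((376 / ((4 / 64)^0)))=193 / 3760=0.05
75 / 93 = 25 / 31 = 0.81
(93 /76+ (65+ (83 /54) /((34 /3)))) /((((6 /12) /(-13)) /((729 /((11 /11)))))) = -406261089 /323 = -1257774.27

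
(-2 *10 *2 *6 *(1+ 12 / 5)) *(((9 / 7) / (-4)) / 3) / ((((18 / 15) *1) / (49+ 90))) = 10127.14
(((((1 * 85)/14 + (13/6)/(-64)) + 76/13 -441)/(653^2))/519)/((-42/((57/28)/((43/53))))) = 15100004273/130352948682937344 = 0.00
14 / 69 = 0.20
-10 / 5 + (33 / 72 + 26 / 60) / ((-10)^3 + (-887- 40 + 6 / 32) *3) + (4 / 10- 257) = -234629287 / 907305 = -258.60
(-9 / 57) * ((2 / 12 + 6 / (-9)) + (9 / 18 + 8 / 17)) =-24 / 323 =-0.07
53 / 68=0.78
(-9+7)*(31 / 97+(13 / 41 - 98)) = 774428 / 3977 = 194.73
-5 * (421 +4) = -2125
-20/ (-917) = 20/ 917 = 0.02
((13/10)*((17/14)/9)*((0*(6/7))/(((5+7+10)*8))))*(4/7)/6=0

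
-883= -883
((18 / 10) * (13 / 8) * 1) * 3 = 351 / 40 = 8.78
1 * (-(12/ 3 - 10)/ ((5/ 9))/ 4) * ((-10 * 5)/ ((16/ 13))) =-1755/ 16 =-109.69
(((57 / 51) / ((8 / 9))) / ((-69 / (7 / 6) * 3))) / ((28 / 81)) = -513 / 25024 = -0.02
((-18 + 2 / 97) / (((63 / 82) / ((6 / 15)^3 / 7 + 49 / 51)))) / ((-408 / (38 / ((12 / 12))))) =29401622504 / 13907872125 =2.11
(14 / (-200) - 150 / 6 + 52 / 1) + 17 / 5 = 3033 / 100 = 30.33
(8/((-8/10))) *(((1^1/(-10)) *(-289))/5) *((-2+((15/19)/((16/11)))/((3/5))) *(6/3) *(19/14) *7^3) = 4715613/80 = 58945.16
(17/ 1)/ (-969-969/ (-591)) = -197/ 11210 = -0.02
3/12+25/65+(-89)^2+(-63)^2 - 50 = 615713/52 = 11840.63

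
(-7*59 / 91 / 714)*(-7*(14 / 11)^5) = 0.15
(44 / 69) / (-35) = -44 / 2415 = -0.02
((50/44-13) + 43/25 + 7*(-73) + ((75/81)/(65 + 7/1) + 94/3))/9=-261845713/4811400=-54.42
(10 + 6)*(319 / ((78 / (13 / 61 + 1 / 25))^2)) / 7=190118896 / 24760929375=0.01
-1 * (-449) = 449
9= 9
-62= -62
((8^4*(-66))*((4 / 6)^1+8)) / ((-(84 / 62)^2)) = 562884608 / 441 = 1276382.33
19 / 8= 2.38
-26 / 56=-13 / 28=-0.46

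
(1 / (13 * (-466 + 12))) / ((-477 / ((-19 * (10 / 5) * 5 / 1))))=-95 / 1407627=-0.00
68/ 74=34/ 37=0.92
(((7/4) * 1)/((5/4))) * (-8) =-56/5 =-11.20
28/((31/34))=952/31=30.71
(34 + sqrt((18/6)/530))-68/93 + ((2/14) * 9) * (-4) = sqrt(1590)/530 + 18310/651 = 28.20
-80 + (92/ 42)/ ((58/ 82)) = -46834/ 609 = -76.90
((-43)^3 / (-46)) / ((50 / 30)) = 238521 / 230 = 1037.05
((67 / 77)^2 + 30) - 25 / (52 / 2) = 4593109 / 154154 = 29.80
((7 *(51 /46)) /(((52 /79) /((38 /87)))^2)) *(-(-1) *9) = 30.76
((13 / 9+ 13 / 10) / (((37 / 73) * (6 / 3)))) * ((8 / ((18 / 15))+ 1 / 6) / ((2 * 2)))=739271 / 159840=4.63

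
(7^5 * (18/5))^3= 27687778725987576/125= 221502229807900.61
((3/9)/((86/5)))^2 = 25/66564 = 0.00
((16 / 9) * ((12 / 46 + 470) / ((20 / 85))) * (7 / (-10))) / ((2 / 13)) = -16732352 / 1035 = -16166.52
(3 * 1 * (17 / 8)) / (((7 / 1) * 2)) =51 / 112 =0.46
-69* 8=-552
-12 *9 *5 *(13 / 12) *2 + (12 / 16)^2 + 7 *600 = 48489 / 16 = 3030.56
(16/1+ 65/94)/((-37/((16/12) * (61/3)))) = -63806/5217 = -12.23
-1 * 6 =-6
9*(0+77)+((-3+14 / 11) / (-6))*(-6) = 7604 / 11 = 691.27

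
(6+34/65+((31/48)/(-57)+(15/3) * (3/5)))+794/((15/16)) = 152310193/177840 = 856.45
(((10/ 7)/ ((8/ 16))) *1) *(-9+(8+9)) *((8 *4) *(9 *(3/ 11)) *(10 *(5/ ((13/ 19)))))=131328000/ 1001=131196.80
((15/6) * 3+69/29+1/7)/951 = 4069/386106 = 0.01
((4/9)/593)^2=16/28483569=0.00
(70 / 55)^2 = 196 / 121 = 1.62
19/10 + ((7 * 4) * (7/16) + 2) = 323/20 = 16.15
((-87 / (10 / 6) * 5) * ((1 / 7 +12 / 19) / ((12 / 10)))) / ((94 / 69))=-3091545 / 25004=-123.64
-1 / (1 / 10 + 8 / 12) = -30 / 23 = -1.30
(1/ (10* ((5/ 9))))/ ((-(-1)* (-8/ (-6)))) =27/ 200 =0.14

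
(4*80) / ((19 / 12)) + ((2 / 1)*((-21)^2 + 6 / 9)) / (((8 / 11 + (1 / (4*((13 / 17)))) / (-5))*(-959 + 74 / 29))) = 600694715320 / 2992850037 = 200.71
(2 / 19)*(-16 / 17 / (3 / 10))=-320 / 969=-0.33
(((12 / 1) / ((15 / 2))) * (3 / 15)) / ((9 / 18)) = 16 / 25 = 0.64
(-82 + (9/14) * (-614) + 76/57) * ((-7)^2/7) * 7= -69881/3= -23293.67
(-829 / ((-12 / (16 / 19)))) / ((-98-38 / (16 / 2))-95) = -13264 / 45087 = -0.29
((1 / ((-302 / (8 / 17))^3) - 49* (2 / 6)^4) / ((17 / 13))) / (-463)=10774994100923 / 10784314318793913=0.00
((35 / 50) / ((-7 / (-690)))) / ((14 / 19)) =1311 / 14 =93.64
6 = 6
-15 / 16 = -0.94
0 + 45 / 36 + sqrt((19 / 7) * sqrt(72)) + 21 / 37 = 269 / 148 + 2^(3 / 4) * sqrt(399) / 7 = 6.62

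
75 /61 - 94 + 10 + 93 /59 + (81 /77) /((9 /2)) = -22436004 /277123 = -80.96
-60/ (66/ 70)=-700/ 11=-63.64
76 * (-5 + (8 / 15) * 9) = -76 / 5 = -15.20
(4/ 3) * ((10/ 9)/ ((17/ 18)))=80/ 51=1.57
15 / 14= 1.07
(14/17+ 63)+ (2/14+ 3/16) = 122149/1904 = 64.15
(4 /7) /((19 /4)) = 16 /133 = 0.12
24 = 24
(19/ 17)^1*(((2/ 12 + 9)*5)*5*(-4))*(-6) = 104500/ 17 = 6147.06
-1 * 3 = -3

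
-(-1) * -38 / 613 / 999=-38 / 612387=-0.00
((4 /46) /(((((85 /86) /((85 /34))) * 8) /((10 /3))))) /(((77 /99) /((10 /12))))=1075 /10948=0.10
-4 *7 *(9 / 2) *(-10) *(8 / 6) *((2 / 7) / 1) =480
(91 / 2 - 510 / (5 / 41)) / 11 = -8273 / 22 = -376.05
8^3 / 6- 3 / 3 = 253 / 3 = 84.33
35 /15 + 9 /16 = 139 /48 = 2.90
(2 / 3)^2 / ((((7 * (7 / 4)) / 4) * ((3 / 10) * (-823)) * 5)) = -128 / 1088829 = -0.00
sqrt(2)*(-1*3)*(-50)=150*sqrt(2)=212.13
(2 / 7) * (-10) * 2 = -5.71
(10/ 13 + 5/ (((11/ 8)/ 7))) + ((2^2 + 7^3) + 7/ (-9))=479338/ 1287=372.45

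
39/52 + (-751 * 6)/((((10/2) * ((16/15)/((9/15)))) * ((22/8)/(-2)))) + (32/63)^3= 20329278791/55010340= 369.55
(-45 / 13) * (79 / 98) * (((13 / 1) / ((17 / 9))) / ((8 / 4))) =-31995 / 3332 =-9.60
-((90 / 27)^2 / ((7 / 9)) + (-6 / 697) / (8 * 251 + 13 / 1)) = -140863658 / 9860459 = -14.29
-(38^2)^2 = -2085136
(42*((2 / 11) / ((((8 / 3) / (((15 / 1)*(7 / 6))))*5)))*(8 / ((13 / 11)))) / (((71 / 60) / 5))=264600 / 923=286.67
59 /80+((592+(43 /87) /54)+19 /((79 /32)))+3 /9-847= -3655359911 /14845680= -246.22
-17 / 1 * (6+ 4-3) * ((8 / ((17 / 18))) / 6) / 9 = -56 / 3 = -18.67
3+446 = 449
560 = 560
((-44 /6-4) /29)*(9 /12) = -17 /58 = -0.29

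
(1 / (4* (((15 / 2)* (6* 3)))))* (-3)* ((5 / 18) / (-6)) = 1 / 3888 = 0.00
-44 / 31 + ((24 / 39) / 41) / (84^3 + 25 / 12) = -1.42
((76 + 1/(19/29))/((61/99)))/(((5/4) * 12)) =48609/5795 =8.39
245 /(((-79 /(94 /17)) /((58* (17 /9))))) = -1335740 /711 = -1878.68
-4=-4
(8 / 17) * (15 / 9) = 40 / 51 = 0.78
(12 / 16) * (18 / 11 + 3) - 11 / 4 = 8 / 11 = 0.73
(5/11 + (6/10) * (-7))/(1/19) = -3914/55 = -71.16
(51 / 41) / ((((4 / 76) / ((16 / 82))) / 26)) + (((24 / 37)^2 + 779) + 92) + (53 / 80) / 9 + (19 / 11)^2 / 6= 198862670566397 / 200488297680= 991.89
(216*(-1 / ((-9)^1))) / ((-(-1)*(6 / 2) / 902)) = 7216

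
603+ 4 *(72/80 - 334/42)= 60353/105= 574.79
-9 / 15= -3 / 5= -0.60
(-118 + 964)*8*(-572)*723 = -2798947008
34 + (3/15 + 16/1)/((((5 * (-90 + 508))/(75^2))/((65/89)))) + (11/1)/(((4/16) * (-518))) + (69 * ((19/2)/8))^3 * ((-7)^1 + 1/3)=-3667322.31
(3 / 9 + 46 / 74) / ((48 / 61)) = 3233 / 2664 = 1.21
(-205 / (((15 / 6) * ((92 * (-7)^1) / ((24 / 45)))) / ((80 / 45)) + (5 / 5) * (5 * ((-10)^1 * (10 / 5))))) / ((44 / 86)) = 56416 / 253165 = 0.22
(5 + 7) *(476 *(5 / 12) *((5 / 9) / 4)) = 330.56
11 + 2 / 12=67 / 6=11.17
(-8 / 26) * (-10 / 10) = 4 / 13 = 0.31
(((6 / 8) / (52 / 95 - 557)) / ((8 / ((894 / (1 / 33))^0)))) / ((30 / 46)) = -437 / 1691616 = -0.00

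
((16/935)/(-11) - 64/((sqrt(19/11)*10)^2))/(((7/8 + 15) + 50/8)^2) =-7755776/10203594225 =-0.00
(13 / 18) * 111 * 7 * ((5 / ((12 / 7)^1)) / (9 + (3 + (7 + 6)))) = 23569 / 360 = 65.47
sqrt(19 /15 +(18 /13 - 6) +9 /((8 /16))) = sqrt(557115) /195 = 3.83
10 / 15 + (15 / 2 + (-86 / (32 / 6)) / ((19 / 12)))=-115 / 57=-2.02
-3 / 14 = -0.21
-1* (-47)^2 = -2209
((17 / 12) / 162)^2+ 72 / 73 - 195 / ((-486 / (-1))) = 161427529 / 275876928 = 0.59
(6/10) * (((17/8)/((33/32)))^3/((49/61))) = 19180352/2934855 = 6.54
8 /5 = 1.60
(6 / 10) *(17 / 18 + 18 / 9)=53 / 30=1.77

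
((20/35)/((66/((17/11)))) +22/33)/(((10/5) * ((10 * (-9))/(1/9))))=-0.00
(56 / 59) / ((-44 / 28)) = -392 / 649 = -0.60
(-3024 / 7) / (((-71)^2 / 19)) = -8208 / 5041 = -1.63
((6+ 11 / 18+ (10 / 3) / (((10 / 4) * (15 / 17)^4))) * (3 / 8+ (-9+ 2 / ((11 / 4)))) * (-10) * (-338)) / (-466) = 62868798863 / 124561800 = 504.72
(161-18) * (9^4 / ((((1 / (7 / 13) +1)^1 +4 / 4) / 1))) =243243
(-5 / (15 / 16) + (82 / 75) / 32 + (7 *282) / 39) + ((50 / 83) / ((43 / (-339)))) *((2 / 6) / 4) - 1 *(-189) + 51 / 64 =52272862433 / 222705600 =234.72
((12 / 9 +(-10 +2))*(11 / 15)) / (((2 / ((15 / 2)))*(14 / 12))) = -110 / 7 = -15.71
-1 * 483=-483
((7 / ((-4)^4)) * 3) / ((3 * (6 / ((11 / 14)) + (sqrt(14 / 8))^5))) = 528 / 105953 - 847 * sqrt(7) / 847624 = 0.00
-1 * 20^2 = -400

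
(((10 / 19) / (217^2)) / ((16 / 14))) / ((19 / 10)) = 25 / 4856894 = 0.00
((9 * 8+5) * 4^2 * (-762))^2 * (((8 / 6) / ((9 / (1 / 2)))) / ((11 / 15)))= 89021757440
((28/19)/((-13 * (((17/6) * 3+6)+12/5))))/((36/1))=-70/375687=-0.00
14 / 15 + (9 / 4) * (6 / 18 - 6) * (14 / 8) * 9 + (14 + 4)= -43651 / 240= -181.88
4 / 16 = 1 / 4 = 0.25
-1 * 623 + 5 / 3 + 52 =-1708 / 3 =-569.33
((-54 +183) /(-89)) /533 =-129 /47437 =-0.00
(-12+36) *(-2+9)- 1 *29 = 139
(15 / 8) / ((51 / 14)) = 35 / 68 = 0.51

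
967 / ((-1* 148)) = -6.53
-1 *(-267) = 267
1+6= 7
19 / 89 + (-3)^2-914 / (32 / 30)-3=-605671 / 712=-850.66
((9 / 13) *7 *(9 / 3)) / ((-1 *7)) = -27 / 13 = -2.08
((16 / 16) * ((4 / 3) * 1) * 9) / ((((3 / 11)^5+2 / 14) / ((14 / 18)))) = 7891499 / 122064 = 64.65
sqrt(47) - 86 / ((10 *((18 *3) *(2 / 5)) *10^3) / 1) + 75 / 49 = 8.39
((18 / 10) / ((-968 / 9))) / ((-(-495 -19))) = -81 / 2487760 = -0.00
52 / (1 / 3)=156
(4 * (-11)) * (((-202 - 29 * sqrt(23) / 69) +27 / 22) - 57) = 1276 * sqrt(23) / 69 +11342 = 11430.69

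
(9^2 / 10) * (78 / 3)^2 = 27378 / 5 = 5475.60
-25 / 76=-0.33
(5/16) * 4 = 5/4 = 1.25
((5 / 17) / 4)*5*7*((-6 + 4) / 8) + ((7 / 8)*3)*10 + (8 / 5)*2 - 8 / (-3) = 128411 / 4080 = 31.47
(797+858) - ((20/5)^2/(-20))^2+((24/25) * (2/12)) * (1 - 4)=41347/25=1653.88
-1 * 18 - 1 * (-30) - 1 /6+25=221 /6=36.83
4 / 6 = 2 / 3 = 0.67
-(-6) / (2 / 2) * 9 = 54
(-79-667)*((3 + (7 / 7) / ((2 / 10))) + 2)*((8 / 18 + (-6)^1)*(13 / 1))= 4849000 / 9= 538777.78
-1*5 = -5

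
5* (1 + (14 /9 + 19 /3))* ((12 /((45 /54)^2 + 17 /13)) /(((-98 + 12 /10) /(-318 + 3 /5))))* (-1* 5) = -495144000 /113377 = -4367.23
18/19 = 0.95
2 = 2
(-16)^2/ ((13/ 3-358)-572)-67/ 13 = -196043/ 36101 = -5.43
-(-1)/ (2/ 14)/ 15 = 7/ 15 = 0.47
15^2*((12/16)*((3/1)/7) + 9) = 58725/28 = 2097.32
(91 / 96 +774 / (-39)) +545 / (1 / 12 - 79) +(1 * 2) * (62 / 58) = -811135463 / 34273824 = -23.67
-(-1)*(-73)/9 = -8.11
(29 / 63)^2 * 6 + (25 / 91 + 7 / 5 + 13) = 1371283 / 85995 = 15.95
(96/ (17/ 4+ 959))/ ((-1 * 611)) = -384/ 2354183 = -0.00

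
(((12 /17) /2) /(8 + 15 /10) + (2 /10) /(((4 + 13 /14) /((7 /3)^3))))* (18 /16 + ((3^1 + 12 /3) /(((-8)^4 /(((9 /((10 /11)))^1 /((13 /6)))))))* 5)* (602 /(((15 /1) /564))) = 81004892009657 /5562835200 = 14561.80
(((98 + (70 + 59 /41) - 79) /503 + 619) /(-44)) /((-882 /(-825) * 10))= -63846725 /48505296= -1.32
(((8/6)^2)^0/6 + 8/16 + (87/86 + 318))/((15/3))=82477/1290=63.94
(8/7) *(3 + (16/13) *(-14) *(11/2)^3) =-297832/91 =-3272.88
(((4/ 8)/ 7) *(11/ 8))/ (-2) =-11/ 224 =-0.05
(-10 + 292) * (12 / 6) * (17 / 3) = 3196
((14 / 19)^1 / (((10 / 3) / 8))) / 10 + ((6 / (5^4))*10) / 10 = 2214 / 11875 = 0.19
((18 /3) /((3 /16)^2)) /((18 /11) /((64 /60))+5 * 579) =45056 /764685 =0.06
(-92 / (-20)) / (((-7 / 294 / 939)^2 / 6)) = 214639106472 / 5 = 42927821294.40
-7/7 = -1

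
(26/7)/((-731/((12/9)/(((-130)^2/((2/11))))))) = -4/54879825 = -0.00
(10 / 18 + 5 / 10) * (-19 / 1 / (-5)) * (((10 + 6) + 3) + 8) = 1083 / 10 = 108.30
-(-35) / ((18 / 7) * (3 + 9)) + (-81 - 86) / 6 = -5767 / 216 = -26.70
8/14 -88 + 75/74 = -44763/518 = -86.42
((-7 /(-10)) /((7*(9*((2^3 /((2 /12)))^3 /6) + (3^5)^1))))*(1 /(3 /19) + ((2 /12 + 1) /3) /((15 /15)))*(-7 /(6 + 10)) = -121 /68351040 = -0.00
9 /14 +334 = 334.64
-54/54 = -1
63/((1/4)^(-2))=63/16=3.94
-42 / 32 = -21 / 16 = -1.31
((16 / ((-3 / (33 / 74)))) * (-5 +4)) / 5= 0.48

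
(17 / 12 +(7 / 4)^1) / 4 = 19 / 24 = 0.79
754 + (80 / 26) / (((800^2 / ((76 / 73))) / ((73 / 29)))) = 754.00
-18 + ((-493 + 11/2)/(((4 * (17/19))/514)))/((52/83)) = -30401571/272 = -111770.48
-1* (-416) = 416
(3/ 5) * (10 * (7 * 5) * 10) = 2100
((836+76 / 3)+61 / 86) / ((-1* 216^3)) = -222407 / 2600045568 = -0.00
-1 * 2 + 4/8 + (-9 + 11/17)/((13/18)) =-5775/442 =-13.07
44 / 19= 2.32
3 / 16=0.19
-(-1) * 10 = 10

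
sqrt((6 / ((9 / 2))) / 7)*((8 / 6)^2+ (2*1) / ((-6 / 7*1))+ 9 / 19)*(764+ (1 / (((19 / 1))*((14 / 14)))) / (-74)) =-716122*sqrt(21) / 120213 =-27.30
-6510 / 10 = -651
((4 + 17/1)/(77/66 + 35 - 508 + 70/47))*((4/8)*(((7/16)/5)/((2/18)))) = -186543/10610960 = -0.02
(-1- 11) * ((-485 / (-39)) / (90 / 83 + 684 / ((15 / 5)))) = -80510 / 123591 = -0.65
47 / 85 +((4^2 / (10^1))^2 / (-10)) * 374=-202281 / 2125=-95.19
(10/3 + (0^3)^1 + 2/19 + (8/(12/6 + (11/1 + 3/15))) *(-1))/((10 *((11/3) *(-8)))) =-111/11495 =-0.01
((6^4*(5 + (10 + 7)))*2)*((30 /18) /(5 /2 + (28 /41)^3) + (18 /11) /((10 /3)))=3632768064 /58865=61713.55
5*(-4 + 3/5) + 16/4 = -13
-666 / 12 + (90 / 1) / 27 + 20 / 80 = -623 / 12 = -51.92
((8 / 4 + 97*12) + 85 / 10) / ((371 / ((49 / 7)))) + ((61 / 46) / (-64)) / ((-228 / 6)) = 131396897 / 5929216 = 22.16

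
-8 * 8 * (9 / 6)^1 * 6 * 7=-4032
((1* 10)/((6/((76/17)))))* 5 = 1900/51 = 37.25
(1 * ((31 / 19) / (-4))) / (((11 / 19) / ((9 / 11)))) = -279 / 484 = -0.58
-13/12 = -1.08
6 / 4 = 3 / 2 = 1.50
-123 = -123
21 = 21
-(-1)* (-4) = -4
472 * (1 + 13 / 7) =9440 / 7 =1348.57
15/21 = 5/7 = 0.71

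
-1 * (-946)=946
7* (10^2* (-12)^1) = -8400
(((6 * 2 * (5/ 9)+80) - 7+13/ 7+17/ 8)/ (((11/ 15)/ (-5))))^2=123429255625/ 379456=325279.49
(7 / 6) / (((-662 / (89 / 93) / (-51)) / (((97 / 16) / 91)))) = 146761 / 25611456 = 0.01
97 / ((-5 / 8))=-776 / 5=-155.20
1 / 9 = 0.11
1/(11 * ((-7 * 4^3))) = -1/4928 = -0.00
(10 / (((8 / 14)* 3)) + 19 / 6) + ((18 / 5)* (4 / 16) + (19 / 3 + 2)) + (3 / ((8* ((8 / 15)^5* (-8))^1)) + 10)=853971997 / 31457280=27.15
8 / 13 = 0.62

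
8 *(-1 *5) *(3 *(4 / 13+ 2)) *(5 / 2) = -9000 / 13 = -692.31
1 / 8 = 0.12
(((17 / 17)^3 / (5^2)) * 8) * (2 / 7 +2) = 0.73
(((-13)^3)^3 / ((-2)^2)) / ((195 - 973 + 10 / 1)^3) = 10604499373 / 1811939328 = 5.85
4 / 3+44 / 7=160 / 21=7.62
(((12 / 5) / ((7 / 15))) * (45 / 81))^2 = 400 / 49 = 8.16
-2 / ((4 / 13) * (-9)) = 13 / 18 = 0.72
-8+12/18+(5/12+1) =-71/12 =-5.92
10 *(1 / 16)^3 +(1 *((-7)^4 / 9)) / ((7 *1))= 702509 / 18432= 38.11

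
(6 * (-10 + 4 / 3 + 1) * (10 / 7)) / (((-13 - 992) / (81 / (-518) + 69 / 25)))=516994 / 3036775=0.17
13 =13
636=636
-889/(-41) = 889/41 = 21.68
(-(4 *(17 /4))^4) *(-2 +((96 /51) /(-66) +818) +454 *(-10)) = 10264141340 /33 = 311034586.06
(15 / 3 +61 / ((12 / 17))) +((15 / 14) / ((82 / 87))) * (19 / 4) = 1333741 / 13776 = 96.82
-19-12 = -31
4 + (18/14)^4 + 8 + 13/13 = 37774/2401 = 15.73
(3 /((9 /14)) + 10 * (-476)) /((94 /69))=-3490.62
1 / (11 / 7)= 7 / 11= 0.64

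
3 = 3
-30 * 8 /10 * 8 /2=-96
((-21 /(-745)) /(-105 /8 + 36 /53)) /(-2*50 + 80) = 742 /6552275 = 0.00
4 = 4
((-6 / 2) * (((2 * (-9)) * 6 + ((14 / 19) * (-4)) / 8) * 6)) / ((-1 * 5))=-37062 / 95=-390.13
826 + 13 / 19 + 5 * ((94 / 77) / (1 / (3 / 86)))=52019272 / 62909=826.90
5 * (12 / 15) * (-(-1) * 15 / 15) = 4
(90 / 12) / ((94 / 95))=1425 / 188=7.58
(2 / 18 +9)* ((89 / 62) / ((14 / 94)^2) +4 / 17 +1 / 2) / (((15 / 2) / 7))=277175744 / 498015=556.56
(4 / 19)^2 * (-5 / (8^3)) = -0.00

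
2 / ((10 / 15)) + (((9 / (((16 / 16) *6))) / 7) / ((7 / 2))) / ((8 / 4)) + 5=787 / 98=8.03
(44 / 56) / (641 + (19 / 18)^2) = 1782 / 1456315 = 0.00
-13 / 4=-3.25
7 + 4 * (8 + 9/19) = 40.89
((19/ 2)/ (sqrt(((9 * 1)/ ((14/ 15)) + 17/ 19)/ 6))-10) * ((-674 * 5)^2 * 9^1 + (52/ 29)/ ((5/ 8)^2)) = -148207551656/ 145 + 1407971740732 * sqrt(1118397)/ 2032175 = -289413219.28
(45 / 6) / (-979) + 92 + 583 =1321635 / 1958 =674.99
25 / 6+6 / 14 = 193 / 42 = 4.60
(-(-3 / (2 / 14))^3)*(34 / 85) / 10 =9261 / 25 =370.44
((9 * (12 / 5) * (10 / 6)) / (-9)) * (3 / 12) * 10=-10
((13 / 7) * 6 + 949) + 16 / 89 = 598281 / 623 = 960.32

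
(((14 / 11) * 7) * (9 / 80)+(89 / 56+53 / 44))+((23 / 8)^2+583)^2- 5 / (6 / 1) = 1653906196067 / 4730880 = 349598.00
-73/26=-2.81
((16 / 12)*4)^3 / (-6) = -2048 / 81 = -25.28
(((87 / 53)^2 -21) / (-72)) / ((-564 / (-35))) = 149975 / 9505656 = 0.02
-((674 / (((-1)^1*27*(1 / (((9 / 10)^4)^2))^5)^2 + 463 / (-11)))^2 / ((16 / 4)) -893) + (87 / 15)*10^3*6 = 43187440424782996769504029340672136063390823775899407440874961051296884159448831414621976384135626669921232980935627027280611024318160008148371223555212343240224792948 / 1209969473700595045033847088532118229129813674976222255285308351695607559361714802610543988349756834297024459240240072597844423636748081706138246559423978227569009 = 35693.00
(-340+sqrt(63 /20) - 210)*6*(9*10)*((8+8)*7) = -33156658.65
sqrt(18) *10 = 30 *sqrt(2) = 42.43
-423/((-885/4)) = 564/295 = 1.91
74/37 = 2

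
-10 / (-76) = 5 / 38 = 0.13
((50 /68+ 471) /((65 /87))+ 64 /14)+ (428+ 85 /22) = 90856708 /85085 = 1067.83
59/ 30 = 1.97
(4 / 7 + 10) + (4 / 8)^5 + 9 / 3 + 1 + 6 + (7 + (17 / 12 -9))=13453 / 672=20.02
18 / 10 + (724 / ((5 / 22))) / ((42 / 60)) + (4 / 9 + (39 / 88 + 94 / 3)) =127092821 / 27720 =4584.88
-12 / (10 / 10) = -12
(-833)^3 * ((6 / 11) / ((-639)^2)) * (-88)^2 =-813837428096 / 136107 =-5979394.36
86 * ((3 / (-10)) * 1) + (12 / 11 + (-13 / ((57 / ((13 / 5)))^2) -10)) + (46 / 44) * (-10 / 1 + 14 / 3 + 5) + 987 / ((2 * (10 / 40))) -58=3361101731 / 1786950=1880.92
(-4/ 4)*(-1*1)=1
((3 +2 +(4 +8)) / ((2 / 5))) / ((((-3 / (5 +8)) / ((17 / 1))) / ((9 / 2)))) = -56355 / 4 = -14088.75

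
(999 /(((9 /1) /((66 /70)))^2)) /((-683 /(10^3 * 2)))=-1074480 /33467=-32.11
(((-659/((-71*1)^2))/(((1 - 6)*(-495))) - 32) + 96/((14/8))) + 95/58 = 124078276321/5065448850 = 24.50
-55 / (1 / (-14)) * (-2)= -1540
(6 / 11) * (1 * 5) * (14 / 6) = 70 / 11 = 6.36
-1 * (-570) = 570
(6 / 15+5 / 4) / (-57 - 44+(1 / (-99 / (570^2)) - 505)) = -363 / 855320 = -0.00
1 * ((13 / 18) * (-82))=-533 / 9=-59.22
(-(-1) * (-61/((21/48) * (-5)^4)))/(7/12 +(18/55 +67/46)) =-2963136/31441375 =-0.09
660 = 660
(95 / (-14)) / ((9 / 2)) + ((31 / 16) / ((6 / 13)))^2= 1039583 / 64512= 16.11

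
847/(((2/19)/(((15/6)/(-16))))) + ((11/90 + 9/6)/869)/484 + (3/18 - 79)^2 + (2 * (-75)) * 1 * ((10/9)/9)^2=364636436949589/73587476160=4955.14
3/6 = 1/2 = 0.50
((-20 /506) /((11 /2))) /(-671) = 20 /1867393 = 0.00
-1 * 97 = -97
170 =170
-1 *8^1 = -8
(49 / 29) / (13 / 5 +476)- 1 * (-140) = 9715825 / 69397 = 140.00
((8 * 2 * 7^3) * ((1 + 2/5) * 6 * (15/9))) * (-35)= -2689120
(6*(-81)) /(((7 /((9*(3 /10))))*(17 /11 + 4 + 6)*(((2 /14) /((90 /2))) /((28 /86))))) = -9093546 /5461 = -1665.18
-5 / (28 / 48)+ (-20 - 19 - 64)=-781 / 7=-111.57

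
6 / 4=1.50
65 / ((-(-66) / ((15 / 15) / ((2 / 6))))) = 65 / 22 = 2.95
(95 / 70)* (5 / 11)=95 / 154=0.62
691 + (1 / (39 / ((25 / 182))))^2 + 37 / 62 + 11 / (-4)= 268965346648 / 390457431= 688.85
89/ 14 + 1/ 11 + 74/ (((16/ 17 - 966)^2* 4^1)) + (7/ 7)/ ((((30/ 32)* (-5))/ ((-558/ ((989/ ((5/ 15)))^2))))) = 19606982362807366223/ 3040744863908551800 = 6.45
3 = 3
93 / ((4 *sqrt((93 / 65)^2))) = 65 / 4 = 16.25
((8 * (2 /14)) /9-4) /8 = -61 /126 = -0.48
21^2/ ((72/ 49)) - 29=2169/ 8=271.12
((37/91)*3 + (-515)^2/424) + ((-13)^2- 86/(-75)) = 2306060849/2893800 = 796.90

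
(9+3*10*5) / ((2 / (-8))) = -636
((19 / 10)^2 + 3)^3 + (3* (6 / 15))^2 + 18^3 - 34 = 6088.24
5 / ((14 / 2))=5 / 7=0.71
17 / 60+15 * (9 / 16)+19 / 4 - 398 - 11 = -94927 / 240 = -395.53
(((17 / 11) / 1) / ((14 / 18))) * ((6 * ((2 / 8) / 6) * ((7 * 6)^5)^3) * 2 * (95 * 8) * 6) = 111241694012453986790281052160 / 11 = 10112881273859453344571000000.00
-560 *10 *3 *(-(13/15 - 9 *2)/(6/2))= -287840/3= -95946.67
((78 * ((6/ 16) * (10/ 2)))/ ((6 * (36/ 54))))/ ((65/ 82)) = 369/ 8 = 46.12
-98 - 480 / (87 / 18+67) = -104.68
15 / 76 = 0.20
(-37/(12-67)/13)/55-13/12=-1.08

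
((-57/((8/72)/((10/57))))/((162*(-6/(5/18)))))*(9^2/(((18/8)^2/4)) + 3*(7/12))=1.69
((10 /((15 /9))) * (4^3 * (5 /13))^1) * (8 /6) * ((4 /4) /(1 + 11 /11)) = 1280 /13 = 98.46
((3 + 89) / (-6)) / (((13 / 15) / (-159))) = 36570 / 13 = 2813.08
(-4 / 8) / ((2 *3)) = -1 / 12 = -0.08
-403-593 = -996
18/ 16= 9/ 8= 1.12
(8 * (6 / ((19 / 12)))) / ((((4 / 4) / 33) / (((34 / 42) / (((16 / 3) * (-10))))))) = -15.18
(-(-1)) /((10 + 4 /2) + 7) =1 /19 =0.05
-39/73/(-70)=39/5110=0.01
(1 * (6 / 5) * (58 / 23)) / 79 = 348 / 9085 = 0.04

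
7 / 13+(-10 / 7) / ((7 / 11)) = -1087 / 637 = -1.71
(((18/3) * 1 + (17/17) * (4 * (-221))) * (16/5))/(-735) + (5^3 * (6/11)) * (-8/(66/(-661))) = 2430874808/444675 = 5466.63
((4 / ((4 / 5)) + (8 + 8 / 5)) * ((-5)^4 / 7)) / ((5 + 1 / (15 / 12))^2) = 228125 / 5887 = 38.75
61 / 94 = 0.65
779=779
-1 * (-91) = 91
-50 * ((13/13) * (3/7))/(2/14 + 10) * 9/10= -135/71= -1.90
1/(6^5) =1/7776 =0.00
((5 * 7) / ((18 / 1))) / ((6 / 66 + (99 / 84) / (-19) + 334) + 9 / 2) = 102410 / 17829639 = 0.01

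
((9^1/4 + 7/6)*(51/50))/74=0.05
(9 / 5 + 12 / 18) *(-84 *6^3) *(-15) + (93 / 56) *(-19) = 37592601 / 56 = 671296.45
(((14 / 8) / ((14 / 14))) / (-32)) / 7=-1 / 128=-0.01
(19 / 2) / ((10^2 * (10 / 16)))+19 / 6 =2489 / 750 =3.32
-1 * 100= -100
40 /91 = 0.44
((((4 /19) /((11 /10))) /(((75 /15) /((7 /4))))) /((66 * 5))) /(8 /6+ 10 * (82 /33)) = 7 /902880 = 0.00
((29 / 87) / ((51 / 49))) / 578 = 0.00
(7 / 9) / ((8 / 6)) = 7 / 12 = 0.58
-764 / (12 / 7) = -1337 / 3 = -445.67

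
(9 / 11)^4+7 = 7.45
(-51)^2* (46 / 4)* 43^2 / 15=36870909 / 10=3687090.90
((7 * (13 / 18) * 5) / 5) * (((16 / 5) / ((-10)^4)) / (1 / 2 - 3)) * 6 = -182 / 46875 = -0.00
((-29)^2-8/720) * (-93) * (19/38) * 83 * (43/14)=-8374155271/840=-9969232.47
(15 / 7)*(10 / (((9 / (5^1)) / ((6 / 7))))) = 500 / 49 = 10.20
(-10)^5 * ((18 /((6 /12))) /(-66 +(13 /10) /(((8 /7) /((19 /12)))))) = 3456000000 /61631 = 56075.68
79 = 79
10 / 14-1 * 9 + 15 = 47 / 7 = 6.71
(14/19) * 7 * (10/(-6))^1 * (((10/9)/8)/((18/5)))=-6125/18468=-0.33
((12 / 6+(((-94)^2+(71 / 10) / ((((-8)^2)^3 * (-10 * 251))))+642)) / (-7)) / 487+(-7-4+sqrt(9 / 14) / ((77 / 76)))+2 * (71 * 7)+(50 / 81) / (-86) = 114 * sqrt(14) / 539+76579779422087005693 / 78125735529676800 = 981.00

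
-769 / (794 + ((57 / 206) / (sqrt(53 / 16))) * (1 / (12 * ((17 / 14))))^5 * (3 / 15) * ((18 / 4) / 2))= -5740785902464843748221626163200 / 5927417433754338018217884918311 + 103429508326683456960 * sqrt(53) / 5927417433754338018217884918311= -0.97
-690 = -690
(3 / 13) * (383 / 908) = 1149 / 11804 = 0.10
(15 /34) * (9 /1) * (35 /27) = 175 /34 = 5.15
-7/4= -1.75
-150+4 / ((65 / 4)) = -149.75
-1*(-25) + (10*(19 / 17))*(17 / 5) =63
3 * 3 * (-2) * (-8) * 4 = 576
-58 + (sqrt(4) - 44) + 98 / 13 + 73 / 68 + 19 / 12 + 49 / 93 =-3669853 / 41106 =-89.28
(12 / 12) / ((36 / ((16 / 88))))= 1 / 198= 0.01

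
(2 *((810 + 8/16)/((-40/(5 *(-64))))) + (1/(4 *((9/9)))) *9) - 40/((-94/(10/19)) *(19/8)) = 880271327/67868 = 12970.34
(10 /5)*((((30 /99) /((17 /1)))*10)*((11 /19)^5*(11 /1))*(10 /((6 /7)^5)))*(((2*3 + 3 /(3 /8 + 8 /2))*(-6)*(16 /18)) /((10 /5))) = -1005376972600 /10228764969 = -98.29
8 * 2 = 16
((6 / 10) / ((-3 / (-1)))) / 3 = 1 / 15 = 0.07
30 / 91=0.33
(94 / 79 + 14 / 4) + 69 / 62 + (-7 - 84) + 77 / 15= -2941147 / 36735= -80.06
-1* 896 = -896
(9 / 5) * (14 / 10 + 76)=3483 / 25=139.32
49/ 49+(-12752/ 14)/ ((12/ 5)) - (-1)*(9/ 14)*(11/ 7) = -110989/ 294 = -377.51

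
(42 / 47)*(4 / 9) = 0.40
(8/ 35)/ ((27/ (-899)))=-7192/ 945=-7.61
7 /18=0.39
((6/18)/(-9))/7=-1/189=-0.01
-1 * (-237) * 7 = 1659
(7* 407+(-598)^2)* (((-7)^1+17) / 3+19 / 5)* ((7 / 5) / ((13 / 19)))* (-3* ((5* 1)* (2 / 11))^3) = -205184265720 / 17303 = -11858305.83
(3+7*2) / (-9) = -17 / 9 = -1.89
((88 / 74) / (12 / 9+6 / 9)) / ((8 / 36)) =99 / 37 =2.68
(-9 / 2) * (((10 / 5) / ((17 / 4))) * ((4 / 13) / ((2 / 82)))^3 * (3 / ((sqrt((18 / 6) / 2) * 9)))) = -17643776 * sqrt(6) / 37349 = -1157.15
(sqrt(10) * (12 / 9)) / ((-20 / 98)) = -98 * sqrt(10) / 15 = -20.66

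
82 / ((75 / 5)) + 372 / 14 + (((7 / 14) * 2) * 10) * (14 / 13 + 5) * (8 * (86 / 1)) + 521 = 57824497 / 1365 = 42362.27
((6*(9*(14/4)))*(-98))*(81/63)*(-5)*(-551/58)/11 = -1131165/11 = -102833.18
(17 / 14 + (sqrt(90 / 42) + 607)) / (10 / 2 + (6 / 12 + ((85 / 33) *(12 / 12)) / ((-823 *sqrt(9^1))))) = 162954 *sqrt(105) / 6272539 + 53367435 / 482503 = 110.87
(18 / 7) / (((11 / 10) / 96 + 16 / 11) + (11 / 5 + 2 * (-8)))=-190080 / 911729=-0.21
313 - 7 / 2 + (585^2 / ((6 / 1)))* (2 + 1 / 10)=480353 / 4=120088.25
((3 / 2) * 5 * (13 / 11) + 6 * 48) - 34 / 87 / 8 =1136207 / 3828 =296.81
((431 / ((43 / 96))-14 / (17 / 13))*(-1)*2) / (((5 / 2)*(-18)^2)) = -2.35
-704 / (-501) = 704 / 501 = 1.41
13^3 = 2197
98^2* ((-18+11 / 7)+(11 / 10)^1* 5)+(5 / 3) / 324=-102019171 / 972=-104957.99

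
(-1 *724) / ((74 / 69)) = -24978 / 37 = -675.08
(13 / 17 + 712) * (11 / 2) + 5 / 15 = 3920.54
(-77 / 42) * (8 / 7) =-44 / 21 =-2.10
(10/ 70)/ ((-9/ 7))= -1/ 9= -0.11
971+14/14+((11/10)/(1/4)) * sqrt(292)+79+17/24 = 44 * sqrt(73)/5+25241/24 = 1126.90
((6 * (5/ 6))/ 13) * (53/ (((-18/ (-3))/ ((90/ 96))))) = 1325/ 416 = 3.19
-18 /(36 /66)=-33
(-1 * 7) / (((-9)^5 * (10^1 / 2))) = 7 / 295245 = 0.00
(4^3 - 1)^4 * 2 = 31505922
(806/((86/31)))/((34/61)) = 762073/1462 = 521.25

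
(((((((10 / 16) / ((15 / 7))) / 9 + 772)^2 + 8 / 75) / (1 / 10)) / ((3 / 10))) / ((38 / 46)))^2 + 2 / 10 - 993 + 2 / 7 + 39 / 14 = 8948722024244600912603441603 / 15470800208640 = 578426578041321.69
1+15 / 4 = 19 / 4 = 4.75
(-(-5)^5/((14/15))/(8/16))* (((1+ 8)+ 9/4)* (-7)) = -2109375/4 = -527343.75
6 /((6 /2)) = 2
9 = 9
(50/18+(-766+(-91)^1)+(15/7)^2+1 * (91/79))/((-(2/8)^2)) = 472962272/34839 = 13575.66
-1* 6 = -6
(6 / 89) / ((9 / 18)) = 12 / 89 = 0.13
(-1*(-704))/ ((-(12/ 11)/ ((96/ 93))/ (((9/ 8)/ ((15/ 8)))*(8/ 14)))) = -247808/ 1085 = -228.39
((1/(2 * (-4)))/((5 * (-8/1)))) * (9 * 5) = 9/64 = 0.14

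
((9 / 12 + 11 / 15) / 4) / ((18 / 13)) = 1157 / 4320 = 0.27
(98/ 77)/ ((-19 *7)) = -2/ 209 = -0.01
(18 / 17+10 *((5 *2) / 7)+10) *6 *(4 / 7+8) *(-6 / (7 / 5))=-32572800 / 5831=-5586.14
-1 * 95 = -95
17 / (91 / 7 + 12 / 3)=1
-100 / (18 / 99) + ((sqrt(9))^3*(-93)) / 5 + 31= -5106 / 5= -1021.20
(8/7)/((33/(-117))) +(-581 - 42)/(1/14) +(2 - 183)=-685843/77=-8907.05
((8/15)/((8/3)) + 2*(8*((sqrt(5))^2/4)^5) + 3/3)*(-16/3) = -16009/60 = -266.82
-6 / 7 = -0.86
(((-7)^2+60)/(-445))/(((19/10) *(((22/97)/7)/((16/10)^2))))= -4736704/465025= -10.19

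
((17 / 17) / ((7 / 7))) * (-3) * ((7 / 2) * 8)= -84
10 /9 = 1.11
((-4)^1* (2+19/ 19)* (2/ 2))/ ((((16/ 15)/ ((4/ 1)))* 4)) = -45/ 4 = -11.25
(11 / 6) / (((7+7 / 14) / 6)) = 22 / 15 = 1.47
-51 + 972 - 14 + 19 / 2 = 1833 / 2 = 916.50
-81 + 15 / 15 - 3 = -83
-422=-422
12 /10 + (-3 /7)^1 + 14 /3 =571 /105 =5.44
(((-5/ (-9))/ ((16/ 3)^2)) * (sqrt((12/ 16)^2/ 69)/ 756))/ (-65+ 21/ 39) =-65 * sqrt(69)/ 14920851456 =-0.00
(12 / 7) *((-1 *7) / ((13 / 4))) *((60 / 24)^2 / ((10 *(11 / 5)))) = -150 / 143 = -1.05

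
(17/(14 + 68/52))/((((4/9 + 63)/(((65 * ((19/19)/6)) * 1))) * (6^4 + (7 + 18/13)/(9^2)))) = 45379035/310161036626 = 0.00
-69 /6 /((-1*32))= 23 /64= 0.36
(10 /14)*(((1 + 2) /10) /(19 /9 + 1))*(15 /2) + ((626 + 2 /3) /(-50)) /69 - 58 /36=-345179 /270480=-1.28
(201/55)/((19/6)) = 1206/1045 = 1.15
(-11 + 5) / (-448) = 3 / 224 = 0.01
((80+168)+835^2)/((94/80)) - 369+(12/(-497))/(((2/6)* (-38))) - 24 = 263275080753/443821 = 593201.04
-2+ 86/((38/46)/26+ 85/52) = 98870/1993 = 49.61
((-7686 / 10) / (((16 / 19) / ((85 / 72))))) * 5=-689605 / 128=-5387.54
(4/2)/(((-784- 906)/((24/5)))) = -24/4225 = -0.01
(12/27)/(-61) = -4/549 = -0.01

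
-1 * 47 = -47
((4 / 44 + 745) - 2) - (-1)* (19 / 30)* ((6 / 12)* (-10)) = 48835 / 66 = 739.92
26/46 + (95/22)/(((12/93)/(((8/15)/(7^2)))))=34568/37191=0.93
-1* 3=-3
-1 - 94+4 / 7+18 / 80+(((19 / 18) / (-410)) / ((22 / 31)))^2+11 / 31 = -536841610756823 / 5720287003200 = -93.85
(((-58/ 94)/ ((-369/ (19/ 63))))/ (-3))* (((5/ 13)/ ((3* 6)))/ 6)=-2755/ 4602069108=-0.00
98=98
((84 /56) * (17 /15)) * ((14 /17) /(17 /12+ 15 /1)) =84 /985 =0.09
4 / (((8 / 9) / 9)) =81 / 2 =40.50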